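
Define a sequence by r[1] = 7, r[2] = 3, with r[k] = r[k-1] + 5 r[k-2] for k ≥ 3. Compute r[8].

4263

r[3] = 3 + 5(7) = 38
r[4] = 38 + 5(3) = 53
r[5] = 53 + 5(38) = 243
r[6] = 243 + 5(53) = 508
r[7] = 508 + 5(243) = 1723
r[8] = 1723 + 5(508) = 4263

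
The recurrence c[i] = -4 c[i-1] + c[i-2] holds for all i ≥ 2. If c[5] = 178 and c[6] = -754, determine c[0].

Rearranging, c[i-2] = c[i] + 4 c[i-1].
c[4] = -754 + 4(178) = -42
c[3] = 178 + 4(-42) = 10
c[2] = -42 + 4(10) = -2
c[1] = 10 + 4(-2) = 2
c[0] = -2 + 4(2) = 6

6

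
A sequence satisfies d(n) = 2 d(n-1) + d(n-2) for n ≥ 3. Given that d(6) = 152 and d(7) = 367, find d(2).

4

Rearranging, d(n-2) = d(n) - 2 d(n-1).
d(5) = 367 - 2*152 = 63
d(4) = 152 - 2*63 = 26
d(3) = 63 - 2*26 = 11
d(2) = 26 - 2*11 = 4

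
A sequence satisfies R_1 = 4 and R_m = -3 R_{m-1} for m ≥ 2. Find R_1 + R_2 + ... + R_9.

R_2 = -3·4 = -12
R_3 = -3·(-12) = 36
R_4 = -3·36 = -108
R_5 = -3·(-108) = 324
R_6 = -3·324 = -972
R_7 = -3·(-972) = 2916
R_8 = -3·2916 = -8748
R_9 = -3·(-8748) = 26244
Sum = 4 + (-12) + 36 + (-108) + 324 + (-972) + 2916 + (-8748) + 26244 = 19684

19684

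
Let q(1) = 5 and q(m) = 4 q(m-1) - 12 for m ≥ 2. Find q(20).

274877906948

The fixed point is -12/(1 - 4) = 4, so q(m) - 4 = 4(q(m-1) - 4).
Hence q(m) = 1·4^{m-1} + 4.
q(20) = 1·4^{19} + 4 = 1·274877906944 + 4 = 274877906948.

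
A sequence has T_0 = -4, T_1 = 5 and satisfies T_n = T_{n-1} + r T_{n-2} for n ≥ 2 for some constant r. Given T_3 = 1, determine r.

T_2 = 5 - 4r
T_3 = 5 + r
So 5 + r = 1, giving r = -4.

-4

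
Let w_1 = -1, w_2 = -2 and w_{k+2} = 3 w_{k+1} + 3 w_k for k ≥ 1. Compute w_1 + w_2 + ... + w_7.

w_3 = 3·(-2) + 3·(-1) = -9
w_4 = 3·(-9) + 3·(-2) = -33
w_5 = 3·(-33) + 3·(-9) = -126
w_6 = 3·(-126) + 3·(-33) = -477
w_7 = 3·(-477) + 3·(-126) = -1809
Sum = (-1) + (-2) + (-9) + (-33) + (-126) + (-477) + (-1809) = -2457

-2457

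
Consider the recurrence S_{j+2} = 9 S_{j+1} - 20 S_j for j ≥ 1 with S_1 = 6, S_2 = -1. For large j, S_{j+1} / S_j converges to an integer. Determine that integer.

The characteristic equation is r^2 - 9r + 20 = 0, which factors as (r - 5)(r - 4) = 0.
So the roots are 5 and 4. Since |5| > |4| and the coefficient of 5^j is non-zero, the ratio tends to 5.

5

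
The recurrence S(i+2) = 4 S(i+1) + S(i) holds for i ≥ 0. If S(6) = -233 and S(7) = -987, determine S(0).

Rearranging, S(i-2) = S(i) - 4 S(i-1).
S(5) = -987 - 4(-233) = -55
S(4) = -233 - 4(-55) = -13
S(3) = -55 - 4(-13) = -3
S(2) = -13 - 4(-3) = -1
S(1) = -3 - 4(-1) = 1
S(0) = -1 - 4(1) = -5

-5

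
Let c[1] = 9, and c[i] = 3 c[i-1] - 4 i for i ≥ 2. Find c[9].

c[2] = 3·9 - 8 = 19
c[3] = 3·19 - 12 = 45
c[4] = 3·45 - 16 = 119
c[5] = 3·119 - 20 = 337
c[6] = 3·337 - 24 = 987
c[7] = 3·987 - 28 = 2933
c[8] = 3·2933 - 32 = 8767
c[9] = 3·8767 - 36 = 26265

26265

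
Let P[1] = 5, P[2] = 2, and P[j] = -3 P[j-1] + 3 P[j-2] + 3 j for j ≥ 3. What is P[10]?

P[3] = -3·2 + 3·5 + 9 = 18
P[4] = -3·18 + 3·2 + 12 = -36
P[5] = -3·(-36) + 3·18 + 15 = 177
P[6] = -3·177 + 3·(-36) + 18 = -621
P[7] = -3·(-621) + 3·177 + 21 = 2415
P[8] = -3·2415 + 3·(-621) + 24 = -9084
P[9] = -3·(-9084) + 3·2415 + 27 = 34524
P[10] = -3·34524 + 3·(-9084) + 30 = -130794

-130794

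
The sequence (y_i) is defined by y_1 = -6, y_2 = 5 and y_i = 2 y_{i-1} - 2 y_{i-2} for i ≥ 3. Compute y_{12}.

y_3 = 2(5) - 2(-6) = 22
y_4 = 2(22) - 2(5) = 34
y_5 = 2(34) - 2(22) = 24
y_6 = 2(24) - 2(34) = -20
y_7 = 2(-20) - 2(24) = -88
y_8 = 2(-88) - 2(-20) = -136
y_9 = 2(-136) - 2(-88) = -96
y_{10} = 2(-96) - 2(-136) = 80
y_{11} = 2(80) - 2(-96) = 352
y_{12} = 2(352) - 2(80) = 544

544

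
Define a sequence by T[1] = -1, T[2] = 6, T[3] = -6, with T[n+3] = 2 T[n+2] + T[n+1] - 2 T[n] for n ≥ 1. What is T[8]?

T[4] = 2(-6) + 6 - 2(-1) = -4
T[5] = 2(-4) + (-6) - 2(6) = -26
T[6] = 2(-26) + (-4) - 2(-6) = -44
T[7] = 2(-44) + (-26) - 2(-4) = -106
T[8] = 2(-106) + (-44) - 2(-26) = -204

-204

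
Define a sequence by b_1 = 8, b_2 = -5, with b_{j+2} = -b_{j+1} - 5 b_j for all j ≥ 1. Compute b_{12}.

b_3 = -(-5) - 5*8 = -35
b_4 = -(-35) - 5*(-5) = 60
b_5 = -60 - 5*(-35) = 115
b_6 = -115 - 5*60 = -415
b_7 = -(-415) - 5*115 = -160
b_8 = -(-160) - 5*(-415) = 2235
b_9 = -2235 - 5*(-160) = -1435
b_{10} = -(-1435) - 5*2235 = -9740
b_{11} = -(-9740) - 5*(-1435) = 16915
b_{12} = -16915 - 5*(-9740) = 31785

31785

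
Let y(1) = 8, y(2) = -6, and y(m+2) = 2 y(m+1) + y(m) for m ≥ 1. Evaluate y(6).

-78

y(3) = 2*(-6) + 8 = -4
y(4) = 2*(-4) + (-6) = -14
y(5) = 2*(-14) + (-4) = -32
y(6) = 2*(-32) + (-14) = -78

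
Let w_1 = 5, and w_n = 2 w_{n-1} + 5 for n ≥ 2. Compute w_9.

2555

w_2 = 2·5 + 5 = 15
w_3 = 2·15 + 5 = 35
w_4 = 2·35 + 5 = 75
w_5 = 2·75 + 5 = 155
w_6 = 2·155 + 5 = 315
w_7 = 2·315 + 5 = 635
w_8 = 2·635 + 5 = 1275
w_9 = 2·1275 + 5 = 2555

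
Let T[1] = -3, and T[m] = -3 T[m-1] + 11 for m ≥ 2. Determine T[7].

T[2] = -3(-3) + 11 = 20
T[3] = -3(20) + 11 = -49
T[4] = -3(-49) + 11 = 158
T[5] = -3(158) + 11 = -463
T[6] = -3(-463) + 11 = 1400
T[7] = -3(1400) + 11 = -4189

-4189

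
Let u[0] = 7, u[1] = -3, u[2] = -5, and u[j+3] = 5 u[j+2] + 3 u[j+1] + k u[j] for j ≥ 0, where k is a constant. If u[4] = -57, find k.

4

u[3] = -34 + 7k
u[4] = -185 + 32k
So -185 + 32k = -57, giving k = 4.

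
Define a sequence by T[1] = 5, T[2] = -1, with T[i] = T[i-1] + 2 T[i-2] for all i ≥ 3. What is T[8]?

167

T[3] = (-1) + 2*5 = 9
T[4] = 9 + 2*(-1) = 7
T[5] = 7 + 2*9 = 25
T[6] = 25 + 2*7 = 39
T[7] = 39 + 2*25 = 89
T[8] = 89 + 2*39 = 167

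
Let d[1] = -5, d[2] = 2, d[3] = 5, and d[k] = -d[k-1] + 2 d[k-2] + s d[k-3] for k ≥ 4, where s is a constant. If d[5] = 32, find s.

3

d[4] = -1 - 5s
d[5] = 11 + 7s
So 11 + 7s = 32, giving s = 3.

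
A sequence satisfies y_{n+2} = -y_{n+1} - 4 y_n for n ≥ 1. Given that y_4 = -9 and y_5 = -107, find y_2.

-5

Rearranging, y_{n-2} = (y_n + y_{n-1}) / -4.
y_3 = (-107 + (-9)) / -4 = -116/-4 = 29
y_2 = (-9 + 29) / -4 = 20/-4 = -5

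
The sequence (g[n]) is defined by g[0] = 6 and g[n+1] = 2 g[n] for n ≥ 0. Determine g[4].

96

g[1] = 2*6 = 12
g[2] = 2*12 = 24
g[3] = 2*24 = 48
g[4] = 2*48 = 96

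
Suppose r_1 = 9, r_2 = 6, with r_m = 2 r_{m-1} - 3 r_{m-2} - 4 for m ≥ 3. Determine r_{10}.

r_3 = 2(6) - 3(9) - 4 = -19
r_4 = 2(-19) - 3(6) - 4 = -60
r_5 = 2(-60) - 3(-19) - 4 = -67
r_6 = 2(-67) - 3(-60) - 4 = 42
r_7 = 2(42) - 3(-67) - 4 = 281
r_8 = 2(281) - 3(42) - 4 = 432
r_9 = 2(432) - 3(281) - 4 = 17
r_{10} = 2(17) - 3(432) - 4 = -1266

-1266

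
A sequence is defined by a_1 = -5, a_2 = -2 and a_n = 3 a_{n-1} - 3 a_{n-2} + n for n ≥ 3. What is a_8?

a_3 = 3*(-2) - 3*(-5) + 3 = 12
a_4 = 3*12 - 3*(-2) + 4 = 46
a_5 = 3*46 - 3*12 + 5 = 107
a_6 = 3*107 - 3*46 + 6 = 189
a_7 = 3*189 - 3*107 + 7 = 253
a_8 = 3*253 - 3*189 + 8 = 200

200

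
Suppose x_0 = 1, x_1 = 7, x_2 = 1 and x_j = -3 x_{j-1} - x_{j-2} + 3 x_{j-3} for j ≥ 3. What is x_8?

1169

x_3 = -3·1 - 7 + 3·1 = -7
x_4 = -3·(-7) - 1 + 3·7 = 41
x_5 = -3·41 - (-7) + 3·1 = -113
x_6 = -3·(-113) - 41 + 3·(-7) = 277
x_7 = -3·277 - (-113) + 3·41 = -595
x_8 = -3·(-595) - 277 + 3·(-113) = 1169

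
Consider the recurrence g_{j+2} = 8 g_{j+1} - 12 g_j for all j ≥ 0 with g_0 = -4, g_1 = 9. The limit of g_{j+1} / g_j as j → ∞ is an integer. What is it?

The characteristic equation is r^2 - 8r + 12 = 0, which factors as (r - 6)(r - 2) = 0.
So the roots are 6 and 2. Since |6| > |2| and the coefficient of 6^j is non-zero, the ratio tends to 6.

6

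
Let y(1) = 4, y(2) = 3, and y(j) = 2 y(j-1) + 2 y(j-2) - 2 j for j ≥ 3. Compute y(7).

222

y(3) = 2·3 + 2·4 - 6 = 8
y(4) = 2·8 + 2·3 - 8 = 14
y(5) = 2·14 + 2·8 - 10 = 34
y(6) = 2·34 + 2·14 - 12 = 84
y(7) = 2·84 + 2·34 - 14 = 222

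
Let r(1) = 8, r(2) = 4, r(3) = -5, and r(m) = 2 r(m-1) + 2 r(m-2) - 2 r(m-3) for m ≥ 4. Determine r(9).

-2092

r(4) = 2(-5) + 2(4) - 2(8) = -18
r(5) = 2(-18) + 2(-5) - 2(4) = -54
r(6) = 2(-54) + 2(-18) - 2(-5) = -134
r(7) = 2(-134) + 2(-54) - 2(-18) = -340
r(8) = 2(-340) + 2(-134) - 2(-54) = -840
r(9) = 2(-840) + 2(-340) - 2(-134) = -2092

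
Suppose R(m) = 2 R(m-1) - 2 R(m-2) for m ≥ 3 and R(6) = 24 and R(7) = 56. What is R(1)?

Rearranging, R(m-2) = (R(m) - 2 R(m-1)) / -2.
R(5) = (56 - 2(24)) / -2 = 8/-2 = -4
R(4) = (24 - 2(-4)) / -2 = 32/-2 = -16
R(3) = (-4 - 2(-16)) / -2 = 28/-2 = -14
R(2) = (-16 - 2(-14)) / -2 = 12/-2 = -6
R(1) = (-14 - 2(-6)) / -2 = -2/-2 = 1

1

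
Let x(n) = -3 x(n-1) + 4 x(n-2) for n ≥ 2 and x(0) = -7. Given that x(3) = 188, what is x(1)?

8

Let x(1) = z.
x(2) = -28 - 3z
x(3) = 84 + 13z
So 84 + 13z = 188, giving z = 8.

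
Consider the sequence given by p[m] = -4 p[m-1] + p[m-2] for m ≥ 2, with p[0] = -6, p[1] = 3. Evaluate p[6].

p[2] = -4·3 + (-6) = -18
p[3] = -4·(-18) + 3 = 75
p[4] = -4·75 + (-18) = -318
p[5] = -4·(-318) + 75 = 1347
p[6] = -4·1347 + (-318) = -5706

-5706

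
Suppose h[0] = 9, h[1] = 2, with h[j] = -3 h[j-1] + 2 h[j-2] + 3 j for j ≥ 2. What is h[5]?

-580

h[2] = -3*2 + 2*9 + 6 = 18
h[3] = -3*18 + 2*2 + 9 = -41
h[4] = -3*(-41) + 2*18 + 12 = 171
h[5] = -3*171 + 2*(-41) + 15 = -580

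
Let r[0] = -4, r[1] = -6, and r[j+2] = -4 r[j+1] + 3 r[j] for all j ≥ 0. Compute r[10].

3024300

r[2] = -4·(-6) + 3·(-4) = 12
r[3] = -4·12 + 3·(-6) = -66
r[4] = -4·(-66) + 3·12 = 300
r[5] = -4·300 + 3·(-66) = -1398
r[6] = -4·(-1398) + 3·300 = 6492
r[7] = -4·6492 + 3·(-1398) = -30162
r[8] = -4·(-30162) + 3·6492 = 140124
r[9] = -4·140124 + 3·(-30162) = -650982
r[10] = -4·(-650982) + 3·140124 = 3024300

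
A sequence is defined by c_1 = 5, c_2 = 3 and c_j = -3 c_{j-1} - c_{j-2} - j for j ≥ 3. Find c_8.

c_3 = -3(3) - 5 - 3 = -17
c_4 = -3(-17) - 3 - 4 = 44
c_5 = -3(44) - (-17) - 5 = -120
c_6 = -3(-120) - 44 - 6 = 310
c_7 = -3(310) - (-120) - 7 = -817
c_8 = -3(-817) - 310 - 8 = 2133

2133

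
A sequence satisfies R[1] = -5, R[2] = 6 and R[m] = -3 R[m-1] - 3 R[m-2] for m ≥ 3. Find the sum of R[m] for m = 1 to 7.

R[3] = -3*6 - 3*(-5) = -3
R[4] = -3*(-3) - 3*6 = -9
R[5] = -3*(-9) - 3*(-3) = 36
R[6] = -3*36 - 3*(-9) = -81
R[7] = -3*(-81) - 3*36 = 135
Sum = (-5) + 6 + (-3) + (-9) + 36 + (-81) + 135 = 79

79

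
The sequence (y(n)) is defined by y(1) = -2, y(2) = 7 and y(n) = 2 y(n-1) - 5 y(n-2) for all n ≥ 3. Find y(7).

-36

y(3) = 2(7) - 5(-2) = 24
y(4) = 2(24) - 5(7) = 13
y(5) = 2(13) - 5(24) = -94
y(6) = 2(-94) - 5(13) = -253
y(7) = 2(-253) - 5(-94) = -36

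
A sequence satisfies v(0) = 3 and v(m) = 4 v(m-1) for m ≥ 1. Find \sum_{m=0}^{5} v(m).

v(1) = 4·3 = 12
v(2) = 4·12 = 48
v(3) = 4·48 = 192
v(4) = 4·192 = 768
v(5) = 4·768 = 3072
Sum = 3 + 12 + 48 + 192 + 768 + 3072 = 4095

4095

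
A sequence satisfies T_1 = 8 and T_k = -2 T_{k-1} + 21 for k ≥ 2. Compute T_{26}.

-33554425

The fixed point is 21/(1 + 2) = 7, so T_k - 7 = -2(T_{k-1} - 7).
Hence T_k = 1·(-2)^{k-1} + 7.
T_{26} = 1·(-2)^{25} + 7 = 1·-33554432 + 7 = -33554425.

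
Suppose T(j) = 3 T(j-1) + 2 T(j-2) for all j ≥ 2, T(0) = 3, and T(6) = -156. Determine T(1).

Let T(1) = y.
T(2) = 6 + 3y
T(3) = 18 + 11y
T(4) = 66 + 39y
T(5) = 234 + 139y
T(6) = 834 + 495y
So 834 + 495y = -156, giving y = -2.

-2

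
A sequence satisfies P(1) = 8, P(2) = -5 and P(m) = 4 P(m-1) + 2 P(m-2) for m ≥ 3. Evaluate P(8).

P(3) = 4(-5) + 2(8) = -4
P(4) = 4(-4) + 2(-5) = -26
P(5) = 4(-26) + 2(-4) = -112
P(6) = 4(-112) + 2(-26) = -500
P(7) = 4(-500) + 2(-112) = -2224
P(8) = 4(-2224) + 2(-500) = -9896

-9896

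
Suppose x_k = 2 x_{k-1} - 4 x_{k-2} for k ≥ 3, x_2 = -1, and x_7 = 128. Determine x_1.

2

Let x_1 = z.
x_3 = -2 - 4z
x_4 = -8z
x_5 = 8
x_6 = 16 + 32z
x_7 = 64z
So 64z = 128, giving z = 2.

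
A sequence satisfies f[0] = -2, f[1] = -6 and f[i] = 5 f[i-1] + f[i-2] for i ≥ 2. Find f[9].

f[2] = 5·(-6) + (-2) = -32
f[3] = 5·(-32) + (-6) = -166
f[4] = 5·(-166) + (-32) = -862
f[5] = 5·(-862) + (-166) = -4476
f[6] = 5·(-4476) + (-862) = -23242
f[7] = 5·(-23242) + (-4476) = -120686
f[8] = 5·(-120686) + (-23242) = -626672
f[9] = 5·(-626672) + (-120686) = -3254046

-3254046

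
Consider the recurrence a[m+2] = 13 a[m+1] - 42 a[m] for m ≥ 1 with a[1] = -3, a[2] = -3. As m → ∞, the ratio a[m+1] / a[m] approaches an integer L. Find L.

7

The characteristic equation is r^2 - 13r + 42 = 0, which factors as (r - 7)(r - 6) = 0.
So the roots are 7 and 6. Since |7| > |6| and the coefficient of 7^m is non-zero, the ratio tends to 7.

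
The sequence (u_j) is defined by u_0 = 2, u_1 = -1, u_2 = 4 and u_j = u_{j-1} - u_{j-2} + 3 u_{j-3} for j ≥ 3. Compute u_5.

u_3 = 4 - (-1) + 3(2) = 11
u_4 = 11 - 4 + 3(-1) = 4
u_5 = 4 - 11 + 3(4) = 5

5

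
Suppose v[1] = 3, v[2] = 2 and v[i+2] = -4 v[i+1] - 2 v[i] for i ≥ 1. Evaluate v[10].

v[3] = -4·2 - 2·3 = -14
v[4] = -4·(-14) - 2·2 = 52
v[5] = -4·52 - 2·(-14) = -180
v[6] = -4·(-180) - 2·52 = 616
v[7] = -4·616 - 2·(-180) = -2104
v[8] = -4·(-2104) - 2·616 = 7184
v[9] = -4·7184 - 2·(-2104) = -24528
v[10] = -4·(-24528) - 2·7184 = 83744

83744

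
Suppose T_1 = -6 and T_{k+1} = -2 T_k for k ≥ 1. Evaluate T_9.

-1536

T_2 = -2*(-6) = 12
T_3 = -2*12 = -24
T_4 = -2*(-24) = 48
T_5 = -2*48 = -96
T_6 = -2*(-96) = 192
T_7 = -2*192 = -384
T_8 = -2*(-384) = 768
T_9 = -2*768 = -1536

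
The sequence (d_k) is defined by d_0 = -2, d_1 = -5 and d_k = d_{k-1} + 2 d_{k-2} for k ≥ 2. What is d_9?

d_2 = (-5) + 2(-2) = -9
d_3 = (-9) + 2(-5) = -19
d_4 = (-19) + 2(-9) = -37
d_5 = (-37) + 2(-19) = -75
d_6 = (-75) + 2(-37) = -149
d_7 = (-149) + 2(-75) = -299
d_8 = (-299) + 2(-149) = -597
d_9 = (-597) + 2(-299) = -1195

-1195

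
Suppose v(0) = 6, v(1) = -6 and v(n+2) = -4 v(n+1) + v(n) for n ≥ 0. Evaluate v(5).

-2262

v(2) = -4*(-6) + 6 = 30
v(3) = -4*30 + (-6) = -126
v(4) = -4*(-126) + 30 = 534
v(5) = -4*534 + (-126) = -2262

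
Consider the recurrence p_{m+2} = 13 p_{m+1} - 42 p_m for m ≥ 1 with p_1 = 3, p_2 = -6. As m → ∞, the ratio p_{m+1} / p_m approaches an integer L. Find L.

7

The characteristic equation is r^2 - 13r + 42 = 0, which factors as (r - 7)(r - 6) = 0.
So the roots are 7 and 6. Since |7| > |6| and the coefficient of 7^m is non-zero, the ratio tends to 7.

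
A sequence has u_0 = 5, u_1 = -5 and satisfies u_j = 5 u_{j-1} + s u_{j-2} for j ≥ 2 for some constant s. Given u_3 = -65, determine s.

3

u_2 = -25 + 5s
u_3 = -125 + 20s
So -125 + 20s = -65, giving s = 3.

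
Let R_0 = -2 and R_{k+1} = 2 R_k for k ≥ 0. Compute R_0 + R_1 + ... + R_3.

R_1 = 2*(-2) = -4
R_2 = 2*(-4) = -8
R_3 = 2*(-8) = -16
Sum = (-2) + (-4) + (-8) + (-16) = -30

-30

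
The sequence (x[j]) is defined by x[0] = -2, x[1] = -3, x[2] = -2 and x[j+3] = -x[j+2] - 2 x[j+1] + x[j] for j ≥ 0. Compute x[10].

x[3] = -(-2) - 2·(-3) + (-2) = 6
x[4] = -6 - 2·(-2) + (-3) = -5
x[5] = -(-5) - 2·6 + (-2) = -9
x[6] = -(-9) - 2·(-5) + 6 = 25
x[7] = -25 - 2·(-9) + (-5) = -12
x[8] = -(-12) - 2·25 + (-9) = -47
x[9] = -(-47) - 2·(-12) + 25 = 96
x[10] = -96 - 2·(-47) + (-12) = -14

-14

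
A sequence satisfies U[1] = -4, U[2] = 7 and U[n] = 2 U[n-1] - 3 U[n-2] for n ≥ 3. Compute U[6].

U[3] = 2(7) - 3(-4) = 26
U[4] = 2(26) - 3(7) = 31
U[5] = 2(31) - 3(26) = -16
U[6] = 2(-16) - 3(31) = -125

-125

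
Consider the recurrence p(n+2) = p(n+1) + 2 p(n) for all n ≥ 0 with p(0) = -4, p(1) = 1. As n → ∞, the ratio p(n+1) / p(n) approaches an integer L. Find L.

2

The characteristic equation is r^2 - r - 2 = 0, which factors as (r - 2)(r + 1) = 0.
So the roots are 2 and -1. Since |2| > |-1| and the coefficient of 2^n is non-zero, the ratio tends to 2.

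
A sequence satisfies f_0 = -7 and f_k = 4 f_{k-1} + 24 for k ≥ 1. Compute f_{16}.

The fixed point is 24/(1 - 4) = -8, so f_k + 8 = 4(f_{k-1} + 8).
Hence f_k = 1·4^k - 8.
f_{16} = 1·4^{16} - 8 = 1·4294967296 - 8 = 4294967288.

4294967288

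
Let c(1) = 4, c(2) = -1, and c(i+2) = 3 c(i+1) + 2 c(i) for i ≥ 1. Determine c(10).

c(3) = 3·(-1) + 2·4 = 5
c(4) = 3·5 + 2·(-1) = 13
c(5) = 3·13 + 2·5 = 49
c(6) = 3·49 + 2·13 = 173
c(7) = 3·173 + 2·49 = 617
c(8) = 3·617 + 2·173 = 2197
c(9) = 3·2197 + 2·617 = 7825
c(10) = 3·7825 + 2·2197 = 27869

27869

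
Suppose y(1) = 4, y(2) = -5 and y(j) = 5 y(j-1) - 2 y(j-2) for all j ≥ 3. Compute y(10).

-1400675

y(3) = 5·(-5) - 2·4 = -33
y(4) = 5·(-33) - 2·(-5) = -155
y(5) = 5·(-155) - 2·(-33) = -709
y(6) = 5·(-709) - 2·(-155) = -3235
y(7) = 5·(-3235) - 2·(-709) = -14757
y(8) = 5·(-14757) - 2·(-3235) = -67315
y(9) = 5·(-67315) - 2·(-14757) = -307061
y(10) = 5·(-307061) - 2·(-67315) = -1400675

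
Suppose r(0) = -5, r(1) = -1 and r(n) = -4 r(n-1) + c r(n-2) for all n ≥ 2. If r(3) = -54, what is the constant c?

-2

r(2) = 4 - 5c
r(3) = -16 + 19c
So -16 + 19c = -54, giving c = -2.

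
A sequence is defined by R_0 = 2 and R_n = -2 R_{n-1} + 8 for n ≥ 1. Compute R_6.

R_1 = -2·2 + 8 = 4
R_2 = -2·4 + 8 = 0
R_3 = -2·0 + 8 = 8
R_4 = -2·8 + 8 = -8
R_5 = -2·(-8) + 8 = 24
R_6 = -2·24 + 8 = -40

-40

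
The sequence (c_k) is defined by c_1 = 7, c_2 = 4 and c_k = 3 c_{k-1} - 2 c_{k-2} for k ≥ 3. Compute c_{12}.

-6134

c_3 = 3(4) - 2(7) = -2
c_4 = 3(-2) - 2(4) = -14
c_5 = 3(-14) - 2(-2) = -38
c_6 = 3(-38) - 2(-14) = -86
c_7 = 3(-86) - 2(-38) = -182
c_8 = 3(-182) - 2(-86) = -374
c_9 = 3(-374) - 2(-182) = -758
c_{10} = 3(-758) - 2(-374) = -1526
c_{11} = 3(-1526) - 2(-758) = -3062
c_{12} = 3(-3062) - 2(-1526) = -6134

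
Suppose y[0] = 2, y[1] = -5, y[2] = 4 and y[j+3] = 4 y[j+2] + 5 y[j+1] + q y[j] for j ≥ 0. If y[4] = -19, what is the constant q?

y[3] = -9 + 2q
y[4] = -16 + 3q
So -16 + 3q = -19, giving q = -1.

-1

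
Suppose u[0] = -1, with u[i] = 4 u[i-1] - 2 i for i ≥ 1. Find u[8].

-123784

u[1] = 4·(-1) - 2 = -6
u[2] = 4·(-6) - 4 = -28
u[3] = 4·(-28) - 6 = -118
u[4] = 4·(-118) - 8 = -480
u[5] = 4·(-480) - 10 = -1930
u[6] = 4·(-1930) - 12 = -7732
u[7] = 4·(-7732) - 14 = -30942
u[8] = 4·(-30942) - 16 = -123784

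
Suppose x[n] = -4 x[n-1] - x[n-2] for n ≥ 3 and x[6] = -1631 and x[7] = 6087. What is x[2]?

-7

Rearranging, x[n-2] = -(x[n] + 4 x[n-1]).
x[5] = -(6087 + 4(-1631)) = 437
x[4] = -(-1631 + 4(437)) = -117
x[3] = -(437 + 4(-117)) = 31
x[2] = -(-117 + 4(31)) = -7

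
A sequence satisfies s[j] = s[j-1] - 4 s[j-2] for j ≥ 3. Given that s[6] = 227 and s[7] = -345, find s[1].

Rearranging, s[j-2] = (s[j] - s[j-1]) / -4.
s[5] = (-345 - 227) / -4 = -572/-4 = 143
s[4] = (227 - 143) / -4 = 84/-4 = -21
s[3] = (143 - (-21)) / -4 = 164/-4 = -41
s[2] = (-21 - (-41)) / -4 = 20/-4 = -5
s[1] = (-41 - (-5)) / -4 = -36/-4 = 9

9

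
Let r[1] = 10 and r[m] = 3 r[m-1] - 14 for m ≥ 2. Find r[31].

The fixed point is -14/(1 - 3) = 7, so r[m] - 7 = 3(r[m-1] - 7).
Hence r[m] = 3·3^{m-1} + 7.
r[31] = 3·3^{30} + 7 = 3·205891132094649 + 7 = 617673396283954.

617673396283954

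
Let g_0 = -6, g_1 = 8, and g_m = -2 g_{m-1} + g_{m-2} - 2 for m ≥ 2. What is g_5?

g_2 = -2*8 + (-6) - 2 = -24
g_3 = -2*(-24) + 8 - 2 = 54
g_4 = -2*54 + (-24) - 2 = -134
g_5 = -2*(-134) + 54 - 2 = 320

320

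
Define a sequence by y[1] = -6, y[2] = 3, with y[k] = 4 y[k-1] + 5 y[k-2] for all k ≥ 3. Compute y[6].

y[3] = 4*3 + 5*(-6) = -18
y[4] = 4*(-18) + 5*3 = -57
y[5] = 4*(-57) + 5*(-18) = -318
y[6] = 4*(-318) + 5*(-57) = -1557

-1557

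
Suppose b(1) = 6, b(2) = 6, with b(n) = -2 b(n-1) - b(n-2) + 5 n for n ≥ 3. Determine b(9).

-30

b(3) = -2(6) - 6 + 15 = -3
b(4) = -2(-3) - 6 + 20 = 20
b(5) = -2(20) - (-3) + 25 = -12
b(6) = -2(-12) - 20 + 30 = 34
b(7) = -2(34) - (-12) + 35 = -21
b(8) = -2(-21) - 34 + 40 = 48
b(9) = -2(48) - (-21) + 45 = -30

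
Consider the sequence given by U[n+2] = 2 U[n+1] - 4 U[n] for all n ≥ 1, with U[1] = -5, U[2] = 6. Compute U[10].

2560

U[3] = 2*6 - 4*(-5) = 32
U[4] = 2*32 - 4*6 = 40
U[5] = 2*40 - 4*32 = -48
U[6] = 2*(-48) - 4*40 = -256
U[7] = 2*(-256) - 4*(-48) = -320
U[8] = 2*(-320) - 4*(-256) = 384
U[9] = 2*384 - 4*(-320) = 2048
U[10] = 2*2048 - 4*384 = 2560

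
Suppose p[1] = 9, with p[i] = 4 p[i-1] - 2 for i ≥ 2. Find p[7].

34134

p[2] = 4(9) - 2 = 34
p[3] = 4(34) - 2 = 134
p[4] = 4(134) - 2 = 534
p[5] = 4(534) - 2 = 2134
p[6] = 4(2134) - 2 = 8534
p[7] = 4(8534) - 2 = 34134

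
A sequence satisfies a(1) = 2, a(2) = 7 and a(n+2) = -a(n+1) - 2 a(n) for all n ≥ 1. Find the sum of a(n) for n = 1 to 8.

39

a(3) = -7 - 2(2) = -11
a(4) = -(-11) - 2(7) = -3
a(5) = -(-3) - 2(-11) = 25
a(6) = -25 - 2(-3) = -19
a(7) = -(-19) - 2(25) = -31
a(8) = -(-31) - 2(-19) = 69
Sum = 2 + 7 + (-11) + (-3) + 25 + (-19) + (-31) + 69 = 39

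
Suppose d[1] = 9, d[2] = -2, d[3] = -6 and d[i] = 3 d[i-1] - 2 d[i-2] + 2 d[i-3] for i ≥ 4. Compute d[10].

1456

d[4] = 3*(-6) - 2*(-2) + 2*9 = 4
d[5] = 3*4 - 2*(-6) + 2*(-2) = 20
d[6] = 3*20 - 2*4 + 2*(-6) = 40
d[7] = 3*40 - 2*20 + 2*4 = 88
d[8] = 3*88 - 2*40 + 2*20 = 224
d[9] = 3*224 - 2*88 + 2*40 = 576
d[10] = 3*576 - 2*224 + 2*88 = 1456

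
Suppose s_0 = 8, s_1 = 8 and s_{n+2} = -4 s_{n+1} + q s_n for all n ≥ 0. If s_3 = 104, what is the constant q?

1

s_2 = -32 + 8q
s_3 = 128 - 24q
So 128 - 24q = 104, giving q = 1.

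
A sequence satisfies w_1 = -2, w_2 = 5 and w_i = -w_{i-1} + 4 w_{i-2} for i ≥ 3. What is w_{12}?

61377

w_3 = -5 + 4(-2) = -13
w_4 = -(-13) + 4(5) = 33
w_5 = -33 + 4(-13) = -85
w_6 = -(-85) + 4(33) = 217
w_7 = -217 + 4(-85) = -557
w_8 = -(-557) + 4(217) = 1425
w_9 = -1425 + 4(-557) = -3653
w_{10} = -(-3653) + 4(1425) = 9353
w_{11} = -9353 + 4(-3653) = -23965
w_{12} = -(-23965) + 4(9353) = 61377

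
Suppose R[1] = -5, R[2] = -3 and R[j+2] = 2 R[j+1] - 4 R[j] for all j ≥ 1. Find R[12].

-7168

R[3] = 2·(-3) - 4·(-5) = 14
R[4] = 2·14 - 4·(-3) = 40
R[5] = 2·40 - 4·14 = 24
R[6] = 2·24 - 4·40 = -112
R[7] = 2·(-112) - 4·24 = -320
R[8] = 2·(-320) - 4·(-112) = -192
R[9] = 2·(-192) - 4·(-320) = 896
R[10] = 2·896 - 4·(-192) = 2560
R[11] = 2·2560 - 4·896 = 1536
R[12] = 2·1536 - 4·2560 = -7168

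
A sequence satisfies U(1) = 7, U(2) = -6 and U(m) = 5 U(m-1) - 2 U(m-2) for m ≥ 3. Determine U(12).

-39136408

U(3) = 5*(-6) - 2*7 = -44
U(4) = 5*(-44) - 2*(-6) = -208
U(5) = 5*(-208) - 2*(-44) = -952
U(6) = 5*(-952) - 2*(-208) = -4344
U(7) = 5*(-4344) - 2*(-952) = -19816
U(8) = 5*(-19816) - 2*(-4344) = -90392
U(9) = 5*(-90392) - 2*(-19816) = -412328
U(10) = 5*(-412328) - 2*(-90392) = -1880856
U(11) = 5*(-1880856) - 2*(-412328) = -8579624
U(12) = 5*(-8579624) - 2*(-1880856) = -39136408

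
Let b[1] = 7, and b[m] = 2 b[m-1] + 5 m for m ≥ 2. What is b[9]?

b[2] = 2(7) + 10 = 24
b[3] = 2(24) + 15 = 63
b[4] = 2(63) + 20 = 146
b[5] = 2(146) + 25 = 317
b[6] = 2(317) + 30 = 664
b[7] = 2(664) + 35 = 1363
b[8] = 2(1363) + 40 = 2766
b[9] = 2(2766) + 45 = 5577

5577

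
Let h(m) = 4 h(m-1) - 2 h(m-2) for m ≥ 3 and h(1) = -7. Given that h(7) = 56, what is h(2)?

Let h(2) = y.
h(3) = 14 + 4y
h(4) = 56 + 14y
h(5) = 196 + 48y
h(6) = 672 + 164y
h(7) = 2296 + 560y
So 2296 + 560y = 56, giving y = -4.

-4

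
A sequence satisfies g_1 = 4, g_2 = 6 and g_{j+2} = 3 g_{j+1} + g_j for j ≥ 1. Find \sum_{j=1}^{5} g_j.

g_3 = 3*6 + 4 = 22
g_4 = 3*22 + 6 = 72
g_5 = 3*72 + 22 = 238
Sum = 4 + 6 + 22 + 72 + 238 = 342

342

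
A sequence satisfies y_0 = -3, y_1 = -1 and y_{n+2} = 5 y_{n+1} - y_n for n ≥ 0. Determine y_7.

y_2 = 5(-1) - (-3) = -2
y_3 = 5(-2) - (-1) = -9
y_4 = 5(-9) - (-2) = -43
y_5 = 5(-43) - (-9) = -206
y_6 = 5(-206) - (-43) = -987
y_7 = 5(-987) - (-206) = -4729

-4729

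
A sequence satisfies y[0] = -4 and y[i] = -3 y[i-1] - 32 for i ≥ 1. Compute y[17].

-516560660

The fixed point is -32/(1 + 3) = -8, so y[i] + 8 = -3(y[i-1] + 8).
Hence y[i] = 4·(-3)^i - 8.
y[17] = 4·(-3)^{17} - 8 = 4·-129140163 - 8 = -516560660.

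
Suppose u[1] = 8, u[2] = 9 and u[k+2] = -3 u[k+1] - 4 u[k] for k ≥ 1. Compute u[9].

3749

u[3] = -3(9) - 4(8) = -59
u[4] = -3(-59) - 4(9) = 141
u[5] = -3(141) - 4(-59) = -187
u[6] = -3(-187) - 4(141) = -3
u[7] = -3(-3) - 4(-187) = 757
u[8] = -3(757) - 4(-3) = -2259
u[9] = -3(-2259) - 4(757) = 3749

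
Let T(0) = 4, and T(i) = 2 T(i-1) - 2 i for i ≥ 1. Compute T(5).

T(1) = 2*4 - 2 = 6
T(2) = 2*6 - 4 = 8
T(3) = 2*8 - 6 = 10
T(4) = 2*10 - 8 = 12
T(5) = 2*12 - 10 = 14

14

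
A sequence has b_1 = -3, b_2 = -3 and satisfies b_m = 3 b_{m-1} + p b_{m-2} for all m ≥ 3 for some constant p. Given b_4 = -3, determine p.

b_3 = -9 - 3p
b_4 = -27 - 12p
So -27 - 12p = -3, giving p = -2.

-2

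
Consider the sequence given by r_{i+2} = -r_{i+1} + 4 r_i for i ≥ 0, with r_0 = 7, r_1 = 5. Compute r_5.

-107

r_2 = -5 + 4(7) = 23
r_3 = -23 + 4(5) = -3
r_4 = -(-3) + 4(23) = 95
r_5 = -95 + 4(-3) = -107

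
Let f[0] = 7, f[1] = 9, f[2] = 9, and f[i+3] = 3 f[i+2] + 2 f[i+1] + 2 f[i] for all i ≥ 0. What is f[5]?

f[3] = 3*9 + 2*9 + 2*7 = 59
f[4] = 3*59 + 2*9 + 2*9 = 213
f[5] = 3*213 + 2*59 + 2*9 = 775

775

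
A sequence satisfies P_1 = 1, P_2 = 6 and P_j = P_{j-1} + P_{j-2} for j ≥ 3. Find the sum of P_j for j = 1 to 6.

80

P_3 = 6 + 1 = 7
P_4 = 7 + 6 = 13
P_5 = 13 + 7 = 20
P_6 = 20 + 13 = 33
Sum = 1 + 6 + 7 + 13 + 20 + 33 = 80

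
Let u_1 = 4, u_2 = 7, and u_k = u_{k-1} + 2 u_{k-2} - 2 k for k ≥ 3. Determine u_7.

73

u_3 = 7 + 2(4) - 6 = 9
u_4 = 9 + 2(7) - 8 = 15
u_5 = 15 + 2(9) - 10 = 23
u_6 = 23 + 2(15) - 12 = 41
u_7 = 41 + 2(23) - 14 = 73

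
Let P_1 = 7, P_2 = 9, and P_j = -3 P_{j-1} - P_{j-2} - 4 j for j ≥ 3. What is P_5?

-313

P_3 = -3·9 - 7 - 12 = -46
P_4 = -3·(-46) - 9 - 16 = 113
P_5 = -3·113 - (-46) - 20 = -313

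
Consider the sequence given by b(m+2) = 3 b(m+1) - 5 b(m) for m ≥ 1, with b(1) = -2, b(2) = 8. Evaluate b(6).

b(3) = 3*8 - 5*(-2) = 34
b(4) = 3*34 - 5*8 = 62
b(5) = 3*62 - 5*34 = 16
b(6) = 3*16 - 5*62 = -262

-262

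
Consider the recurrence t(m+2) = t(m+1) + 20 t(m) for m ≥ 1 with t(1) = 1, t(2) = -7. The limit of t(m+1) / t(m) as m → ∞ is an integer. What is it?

The characteristic equation is r^2 - r - 20 = 0, which factors as (r - 5)(r + 4) = 0.
So the roots are 5 and -4. Since |5| > |-4| and the coefficient of 5^m is non-zero, the ratio tends to 5.

5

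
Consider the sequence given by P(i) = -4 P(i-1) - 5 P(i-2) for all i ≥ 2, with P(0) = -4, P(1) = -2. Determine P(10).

P(2) = -4(-2) - 5(-4) = 28
P(3) = -4(28) - 5(-2) = -102
P(4) = -4(-102) - 5(28) = 268
P(5) = -4(268) - 5(-102) = -562
P(6) = -4(-562) - 5(268) = 908
P(7) = -4(908) - 5(-562) = -822
P(8) = -4(-822) - 5(908) = -1252
P(9) = -4(-1252) - 5(-822) = 9118
P(10) = -4(9118) - 5(-1252) = -30212

-30212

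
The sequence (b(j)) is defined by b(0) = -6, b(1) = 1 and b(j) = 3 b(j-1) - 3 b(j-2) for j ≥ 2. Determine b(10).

-3159

b(2) = 3·1 - 3·(-6) = 21
b(3) = 3·21 - 3·1 = 60
b(4) = 3·60 - 3·21 = 117
b(5) = 3·117 - 3·60 = 171
b(6) = 3·171 - 3·117 = 162
b(7) = 3·162 - 3·171 = -27
b(8) = 3·(-27) - 3·162 = -567
b(9) = 3·(-567) - 3·(-27) = -1620
b(10) = 3·(-1620) - 3·(-567) = -3159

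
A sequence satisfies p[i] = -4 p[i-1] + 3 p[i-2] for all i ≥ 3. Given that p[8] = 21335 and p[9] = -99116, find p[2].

Rearranging, p[i-2] = (p[i] + 4 p[i-1]) / 3.
p[7] = (-99116 + 4*21335) / 3 = -13776/3 = -4592
p[6] = (21335 + 4*(-4592)) / 3 = 2967/3 = 989
p[5] = (-4592 + 4*989) / 3 = -636/3 = -212
p[4] = (989 + 4*(-212)) / 3 = 141/3 = 47
p[3] = (-212 + 4*47) / 3 = -24/3 = -8
p[2] = (47 + 4*(-8)) / 3 = 15/3 = 5

5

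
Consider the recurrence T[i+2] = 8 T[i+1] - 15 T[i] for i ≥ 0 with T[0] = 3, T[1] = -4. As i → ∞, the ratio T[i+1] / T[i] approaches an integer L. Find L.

The characteristic equation is r^2 - 8r + 15 = 0, which factors as (r - 5)(r - 3) = 0.
So the roots are 5 and 3. Since |5| > |3| and the coefficient of 5^i is non-zero, the ratio tends to 5.

5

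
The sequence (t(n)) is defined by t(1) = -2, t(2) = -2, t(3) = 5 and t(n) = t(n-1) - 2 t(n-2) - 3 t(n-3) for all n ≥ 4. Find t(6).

t(4) = 5 - 2·(-2) - 3·(-2) = 15
t(5) = 15 - 2·5 - 3·(-2) = 11
t(6) = 11 - 2·15 - 3·5 = -34

-34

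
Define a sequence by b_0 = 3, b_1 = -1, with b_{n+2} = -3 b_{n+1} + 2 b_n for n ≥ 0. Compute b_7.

-4733

b_2 = -3·(-1) + 2·3 = 9
b_3 = -3·9 + 2·(-1) = -29
b_4 = -3·(-29) + 2·9 = 105
b_5 = -3·105 + 2·(-29) = -373
b_6 = -3·(-373) + 2·105 = 1329
b_7 = -3·1329 + 2·(-373) = -4733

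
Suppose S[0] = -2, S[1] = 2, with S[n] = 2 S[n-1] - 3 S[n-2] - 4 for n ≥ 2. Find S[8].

222

S[2] = 2(2) - 3(-2) - 4 = 6
S[3] = 2(6) - 3(2) - 4 = 2
S[4] = 2(2) - 3(6) - 4 = -18
S[5] = 2(-18) - 3(2) - 4 = -46
S[6] = 2(-46) - 3(-18) - 4 = -42
S[7] = 2(-42) - 3(-46) - 4 = 50
S[8] = 2(50) - 3(-42) - 4 = 222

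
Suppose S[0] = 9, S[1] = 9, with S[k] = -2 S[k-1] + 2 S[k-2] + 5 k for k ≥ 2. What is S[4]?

14

S[2] = -2*9 + 2*9 + 10 = 10
S[3] = -2*10 + 2*9 + 15 = 13
S[4] = -2*13 + 2*10 + 20 = 14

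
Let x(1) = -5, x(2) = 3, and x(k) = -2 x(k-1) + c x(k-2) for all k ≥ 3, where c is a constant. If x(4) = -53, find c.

x(3) = -6 - 5c
x(4) = 12 + 13c
So 12 + 13c = -53, giving c = -5.

-5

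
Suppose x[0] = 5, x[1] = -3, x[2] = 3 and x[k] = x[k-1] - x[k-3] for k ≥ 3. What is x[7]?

x[3] = 3 - 5 = -2
x[4] = (-2) - (-3) = 1
x[5] = 1 - 3 = -2
x[6] = (-2) - (-2) = 0
x[7] = 0 - 1 = -1

-1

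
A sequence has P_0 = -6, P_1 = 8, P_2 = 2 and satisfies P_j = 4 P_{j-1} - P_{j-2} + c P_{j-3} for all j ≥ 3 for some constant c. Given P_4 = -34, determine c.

2

P_3 = -6c
P_4 = -2 - 16c
So -2 - 16c = -34, giving c = 2.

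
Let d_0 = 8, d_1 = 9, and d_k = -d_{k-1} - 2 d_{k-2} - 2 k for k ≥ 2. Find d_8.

-95

d_2 = -9 - 2·8 - 4 = -29
d_3 = -(-29) - 2·9 - 6 = 5
d_4 = -5 - 2·(-29) - 8 = 45
d_5 = -45 - 2·5 - 10 = -65
d_6 = -(-65) - 2·45 - 12 = -37
d_7 = -(-37) - 2·(-65) - 14 = 153
d_8 = -153 - 2·(-37) - 16 = -95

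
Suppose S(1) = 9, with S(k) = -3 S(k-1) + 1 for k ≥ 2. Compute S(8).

S(2) = -3(9) + 1 = -26
S(3) = -3(-26) + 1 = 79
S(4) = -3(79) + 1 = -236
S(5) = -3(-236) + 1 = 709
S(6) = -3(709) + 1 = -2126
S(7) = -3(-2126) + 1 = 6379
S(8) = -3(6379) + 1 = -19136

-19136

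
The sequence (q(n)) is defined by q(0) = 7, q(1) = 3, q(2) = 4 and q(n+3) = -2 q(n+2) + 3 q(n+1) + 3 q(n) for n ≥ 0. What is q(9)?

q(3) = -2*4 + 3*3 + 3*7 = 22
q(4) = -2*22 + 3*4 + 3*3 = -23
q(5) = -2*(-23) + 3*22 + 3*4 = 124
q(6) = -2*124 + 3*(-23) + 3*22 = -251
q(7) = -2*(-251) + 3*124 + 3*(-23) = 805
q(8) = -2*805 + 3*(-251) + 3*124 = -1991
q(9) = -2*(-1991) + 3*805 + 3*(-251) = 5644

5644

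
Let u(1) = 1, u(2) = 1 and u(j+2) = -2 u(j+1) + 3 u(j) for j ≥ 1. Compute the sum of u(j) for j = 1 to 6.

u(3) = -2*1 + 3*1 = 1
u(4) = -2*1 + 3*1 = 1
u(5) = -2*1 + 3*1 = 1
u(6) = -2*1 + 3*1 = 1
Sum = 1 + 1 + 1 + 1 + 1 + 1 = 6

6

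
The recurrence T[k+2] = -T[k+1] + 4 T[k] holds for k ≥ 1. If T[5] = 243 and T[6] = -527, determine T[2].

-7

Rearranging, T[k-2] = (T[k] + T[k-1]) / 4.
T[4] = (-527 + 243) / 4 = -284/4 = -71
T[3] = (243 + (-71)) / 4 = 172/4 = 43
T[2] = (-71 + 43) / 4 = -28/4 = -7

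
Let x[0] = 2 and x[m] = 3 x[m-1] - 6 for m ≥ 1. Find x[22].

-31381059606

The fixed point is -6/(1 - 3) = 3, so x[m] - 3 = 3(x[m-1] - 3).
Hence x[m] = -1·3^m + 3.
x[22] = -1·3^{22} + 3 = -1·31381059609 + 3 = -31381059606.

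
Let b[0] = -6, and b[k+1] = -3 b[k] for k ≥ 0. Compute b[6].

-4374

b[1] = -3(-6) = 18
b[2] = -3(18) = -54
b[3] = -3(-54) = 162
b[4] = -3(162) = -486
b[5] = -3(-486) = 1458
b[6] = -3(1458) = -4374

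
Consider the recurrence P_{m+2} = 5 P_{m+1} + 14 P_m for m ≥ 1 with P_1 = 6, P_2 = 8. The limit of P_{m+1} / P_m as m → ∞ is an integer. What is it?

7

The characteristic equation is r^2 - 5r - 14 = 0, which factors as (r - 7)(r + 2) = 0.
So the roots are 7 and -2. Since |7| > |-2| and the coefficient of 7^m is non-zero, the ratio tends to 7.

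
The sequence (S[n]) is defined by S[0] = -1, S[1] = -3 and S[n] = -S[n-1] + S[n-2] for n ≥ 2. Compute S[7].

-31

S[2] = -(-3) + (-1) = 2
S[3] = -2 + (-3) = -5
S[4] = -(-5) + 2 = 7
S[5] = -7 + (-5) = -12
S[6] = -(-12) + 7 = 19
S[7] = -19 + (-12) = -31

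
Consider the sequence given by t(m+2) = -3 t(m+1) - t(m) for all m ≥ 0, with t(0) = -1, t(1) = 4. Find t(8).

t(2) = -3*4 - (-1) = -11
t(3) = -3*(-11) - 4 = 29
t(4) = -3*29 - (-11) = -76
t(5) = -3*(-76) - 29 = 199
t(6) = -3*199 - (-76) = -521
t(7) = -3*(-521) - 199 = 1364
t(8) = -3*1364 - (-521) = -3571

-3571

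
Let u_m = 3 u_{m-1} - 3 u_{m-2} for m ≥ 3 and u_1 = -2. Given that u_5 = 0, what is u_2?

Let u_2 = y.
u_3 = 6 + 3y
u_4 = 18 + 6y
u_5 = 36 + 9y
So 36 + 9y = 0, giving y = -4.

-4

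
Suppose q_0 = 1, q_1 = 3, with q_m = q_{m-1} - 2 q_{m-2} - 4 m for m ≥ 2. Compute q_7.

q_2 = 3 - 2*1 - 8 = -7
q_3 = (-7) - 2*3 - 12 = -25
q_4 = (-25) - 2*(-7) - 16 = -27
q_5 = (-27) - 2*(-25) - 20 = 3
q_6 = 3 - 2*(-27) - 24 = 33
q_7 = 33 - 2*3 - 28 = -1

-1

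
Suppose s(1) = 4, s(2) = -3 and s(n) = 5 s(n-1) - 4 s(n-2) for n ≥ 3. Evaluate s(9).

s(3) = 5(-3) - 4(4) = -31
s(4) = 5(-31) - 4(-3) = -143
s(5) = 5(-143) - 4(-31) = -591
s(6) = 5(-591) - 4(-143) = -2383
s(7) = 5(-2383) - 4(-591) = -9551
s(8) = 5(-9551) - 4(-2383) = -38223
s(9) = 5(-38223) - 4(-9551) = -152911

-152911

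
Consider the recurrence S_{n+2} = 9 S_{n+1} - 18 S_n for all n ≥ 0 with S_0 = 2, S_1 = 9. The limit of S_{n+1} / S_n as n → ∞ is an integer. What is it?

The characteristic equation is r^2 - 9r + 18 = 0, which factors as (r - 6)(r - 3) = 0.
So the roots are 6 and 3. Since |6| > |3| and the coefficient of 6^n is non-zero, the ratio tends to 6.

6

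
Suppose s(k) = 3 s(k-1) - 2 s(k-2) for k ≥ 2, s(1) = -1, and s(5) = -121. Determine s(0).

3

Let s(0) = x.
s(2) = -3 - 2x
s(3) = -7 - 6x
s(4) = -15 - 14x
s(5) = -31 - 30x
So -31 - 30x = -121, giving x = 3.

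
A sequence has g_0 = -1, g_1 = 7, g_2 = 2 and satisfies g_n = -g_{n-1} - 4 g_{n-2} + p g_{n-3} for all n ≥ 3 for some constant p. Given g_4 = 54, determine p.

g_3 = -30 - p
g_4 = 22 + 8p
So 22 + 8p = 54, giving p = 4.

4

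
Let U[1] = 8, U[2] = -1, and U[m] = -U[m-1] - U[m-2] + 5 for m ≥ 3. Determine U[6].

U[3] = -(-1) - 8 + 5 = -2
U[4] = -(-2) - (-1) + 5 = 8
U[5] = -8 - (-2) + 5 = -1
U[6] = -(-1) - 8 + 5 = -2

-2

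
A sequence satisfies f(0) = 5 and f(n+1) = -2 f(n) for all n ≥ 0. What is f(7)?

-640

f(1) = -2(5) = -10
f(2) = -2(-10) = 20
f(3) = -2(20) = -40
f(4) = -2(-40) = 80
f(5) = -2(80) = -160
f(6) = -2(-160) = 320
f(7) = -2(320) = -640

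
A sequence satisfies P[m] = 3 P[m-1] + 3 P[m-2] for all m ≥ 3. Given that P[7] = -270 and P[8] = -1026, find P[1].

Rearranging, P[m-2] = (P[m] - 3 P[m-1]) / 3.
P[6] = (-1026 - 3*(-270)) / 3 = -216/3 = -72
P[5] = (-270 - 3*(-72)) / 3 = -54/3 = -18
P[4] = (-72 - 3*(-18)) / 3 = -18/3 = -6
P[3] = (-18 - 3*(-6)) / 3 = 0/3 = 0
P[2] = (-6 - 3*0) / 3 = -6/3 = -2
P[1] = (0 - 3*(-2)) / 3 = 6/3 = 2

2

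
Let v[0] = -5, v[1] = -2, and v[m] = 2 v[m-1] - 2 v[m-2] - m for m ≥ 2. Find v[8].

v[2] = 2*(-2) - 2*(-5) - 2 = 4
v[3] = 2*4 - 2*(-2) - 3 = 9
v[4] = 2*9 - 2*4 - 4 = 6
v[5] = 2*6 - 2*9 - 5 = -11
v[6] = 2*(-11) - 2*6 - 6 = -40
v[7] = 2*(-40) - 2*(-11) - 7 = -65
v[8] = 2*(-65) - 2*(-40) - 8 = -58

-58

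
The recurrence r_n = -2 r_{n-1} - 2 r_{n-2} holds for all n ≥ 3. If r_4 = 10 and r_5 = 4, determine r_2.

7

Rearranging, r_{n-2} = (r_n + 2 r_{n-1}) / -2.
r_3 = (4 + 2*10) / -2 = 24/-2 = -12
r_2 = (10 + 2*(-12)) / -2 = -14/-2 = 7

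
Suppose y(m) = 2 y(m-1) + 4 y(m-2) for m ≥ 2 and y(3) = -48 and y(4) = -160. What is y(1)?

Rearranging, y(m-2) = (y(m) - 2 y(m-1)) / 4.
y(2) = (-160 - 2(-48)) / 4 = -64/4 = -16
y(1) = (-48 - 2(-16)) / 4 = -16/4 = -4

-4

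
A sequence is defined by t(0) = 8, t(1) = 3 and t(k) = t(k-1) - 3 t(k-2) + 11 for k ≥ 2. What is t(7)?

t(2) = 3 - 3*8 + 11 = -10
t(3) = (-10) - 3*3 + 11 = -8
t(4) = (-8) - 3*(-10) + 11 = 33
t(5) = 33 - 3*(-8) + 11 = 68
t(6) = 68 - 3*33 + 11 = -20
t(7) = (-20) - 3*68 + 11 = -213

-213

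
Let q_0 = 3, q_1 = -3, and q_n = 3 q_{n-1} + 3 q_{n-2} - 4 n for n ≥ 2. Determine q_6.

q_2 = 3(-3) + 3(3) - 8 = -8
q_3 = 3(-8) + 3(-3) - 12 = -45
q_4 = 3(-45) + 3(-8) - 16 = -175
q_5 = 3(-175) + 3(-45) - 20 = -680
q_6 = 3(-680) + 3(-175) - 24 = -2589

-2589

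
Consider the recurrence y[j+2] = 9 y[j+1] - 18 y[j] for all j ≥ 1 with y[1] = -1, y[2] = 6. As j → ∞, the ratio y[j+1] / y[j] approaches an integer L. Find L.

The characteristic equation is r^2 - 9r + 18 = 0, which factors as (r - 6)(r - 3) = 0.
So the roots are 6 and 3. Since |6| > |3| and the coefficient of 6^j is non-zero, the ratio tends to 6.

6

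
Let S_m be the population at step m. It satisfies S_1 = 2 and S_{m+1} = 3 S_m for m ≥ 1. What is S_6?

S_2 = 3·2 = 6
S_3 = 3·6 = 18
S_4 = 3·18 = 54
S_5 = 3·54 = 162
S_6 = 3·162 = 486

486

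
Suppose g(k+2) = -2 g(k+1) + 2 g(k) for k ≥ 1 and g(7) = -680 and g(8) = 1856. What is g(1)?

Rearranging, g(k-2) = (g(k) + 2 g(k-1)) / 2.
g(6) = (1856 + 2*(-680)) / 2 = 496/2 = 248
g(5) = (-680 + 2*248) / 2 = -184/2 = -92
g(4) = (248 + 2*(-92)) / 2 = 64/2 = 32
g(3) = (-92 + 2*32) / 2 = -28/2 = -14
g(2) = (32 + 2*(-14)) / 2 = 4/2 = 2
g(1) = (-14 + 2*2) / 2 = -10/2 = -5

-5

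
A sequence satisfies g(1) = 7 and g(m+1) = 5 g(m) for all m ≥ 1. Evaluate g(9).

g(2) = 5(7) = 35
g(3) = 5(35) = 175
g(4) = 5(175) = 875
g(5) = 5(875) = 4375
g(6) = 5(4375) = 21875
g(7) = 5(21875) = 109375
g(8) = 5(109375) = 546875
g(9) = 5(546875) = 2734375

2734375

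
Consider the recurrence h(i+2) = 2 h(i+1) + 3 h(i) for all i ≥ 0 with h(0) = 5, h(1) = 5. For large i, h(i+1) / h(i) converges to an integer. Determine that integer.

The characteristic equation is r^2 - 2r - 3 = 0, which factors as (r - 3)(r + 1) = 0.
So the roots are 3 and -1. Since |3| > |-1| and the coefficient of 3^i is non-zero, the ratio tends to 3.

3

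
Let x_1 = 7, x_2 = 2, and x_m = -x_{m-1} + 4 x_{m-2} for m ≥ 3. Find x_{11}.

26762

x_3 = -2 + 4(7) = 26
x_4 = -26 + 4(2) = -18
x_5 = -(-18) + 4(26) = 122
x_6 = -122 + 4(-18) = -194
x_7 = -(-194) + 4(122) = 682
x_8 = -682 + 4(-194) = -1458
x_9 = -(-1458) + 4(682) = 4186
x_{10} = -4186 + 4(-1458) = -10018
x_{11} = -(-10018) + 4(4186) = 26762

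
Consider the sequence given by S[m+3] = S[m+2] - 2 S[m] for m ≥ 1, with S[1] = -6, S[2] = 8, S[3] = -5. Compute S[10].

S[4] = (-5) - 2·(-6) = 7
S[5] = 7 - 2·8 = -9
S[6] = (-9) - 2·(-5) = 1
S[7] = 1 - 2·7 = -13
S[8] = (-13) - 2·(-9) = 5
S[9] = 5 - 2·1 = 3
S[10] = 3 - 2·(-13) = 29

29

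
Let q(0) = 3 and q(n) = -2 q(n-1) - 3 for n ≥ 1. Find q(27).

The fixed point is -3/(1 + 2) = -1, so q(n) + 1 = -2(q(n-1) + 1).
Hence q(n) = 4·(-2)^n - 1.
q(27) = 4·(-2)^{27} - 1 = 4·-134217728 - 1 = -536870913.

-536870913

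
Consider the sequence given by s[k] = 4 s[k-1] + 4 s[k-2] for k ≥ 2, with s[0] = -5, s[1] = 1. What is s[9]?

-792320

s[2] = 4·1 + 4·(-5) = -16
s[3] = 4·(-16) + 4·1 = -60
s[4] = 4·(-60) + 4·(-16) = -304
s[5] = 4·(-304) + 4·(-60) = -1456
s[6] = 4·(-1456) + 4·(-304) = -7040
s[7] = 4·(-7040) + 4·(-1456) = -33984
s[8] = 4·(-33984) + 4·(-7040) = -164096
s[9] = 4·(-164096) + 4·(-33984) = -792320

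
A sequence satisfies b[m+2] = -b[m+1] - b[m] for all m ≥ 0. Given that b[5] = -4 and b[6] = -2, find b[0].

Rearranging, b[m-2] = -(b[m] + b[m-1]).
b[4] = -(-2 + (-4)) = 6
b[3] = -(-4 + 6) = -2
b[2] = -(6 + (-2)) = -4
b[1] = -(-2 + (-4)) = 6
b[0] = -(-4 + 6) = -2

-2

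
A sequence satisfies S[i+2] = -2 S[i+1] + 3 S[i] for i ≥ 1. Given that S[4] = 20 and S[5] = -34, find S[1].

6

Rearranging, S[i-2] = (S[i] + 2 S[i-1]) / 3.
S[3] = (-34 + 2·20) / 3 = 6/3 = 2
S[2] = (20 + 2·2) / 3 = 24/3 = 8
S[1] = (2 + 2·8) / 3 = 18/3 = 6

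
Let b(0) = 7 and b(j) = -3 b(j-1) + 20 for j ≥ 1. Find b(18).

774840983

The fixed point is 20/(1 + 3) = 5, so b(j) - 5 = -3(b(j-1) - 5).
Hence b(j) = 2·(-3)^j + 5.
b(18) = 2·(-3)^{18} + 5 = 2·387420489 + 5 = 774840983.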